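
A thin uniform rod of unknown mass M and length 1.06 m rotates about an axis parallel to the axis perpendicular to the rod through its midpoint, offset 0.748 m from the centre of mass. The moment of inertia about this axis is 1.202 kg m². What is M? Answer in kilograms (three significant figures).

1.84

I = I_cm + Md² = (1/12)ML² + Md² = M·[0.0833333·(1.06)² + (0.748)²] = M·0.65314.
So M = 1.202 / 0.65314 = 1.8403 kg.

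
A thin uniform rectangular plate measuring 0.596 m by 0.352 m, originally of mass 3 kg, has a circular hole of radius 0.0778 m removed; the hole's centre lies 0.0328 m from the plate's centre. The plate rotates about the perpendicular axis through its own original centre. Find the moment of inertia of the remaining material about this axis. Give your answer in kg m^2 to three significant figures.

Unpierced body about its centre: I₀ = (1/12)M(a²+b²) = (1/12)(3)[(0.596)² + (0.352)²] = 0.11978 kg m^2.
The removed disk has mass m = M·πr²/(ab) = (3)·π(0.0778)²/(0.596·0.352) = 0.27192 kg (same uniform areal density).
Its moment of inertia about the rotation axis (parallel-axis theorem): I_hole = (1/2)mr² + md² = (1/2)(0.27192)(0.0778)² + (0.27192)(0.0328)² = 0.0011155 kg m^2.
Treating the hole as negative mass, I = I₀ − I_hole = 0.11978 − 0.0011155 = 0.11866 kg m^2.

0.119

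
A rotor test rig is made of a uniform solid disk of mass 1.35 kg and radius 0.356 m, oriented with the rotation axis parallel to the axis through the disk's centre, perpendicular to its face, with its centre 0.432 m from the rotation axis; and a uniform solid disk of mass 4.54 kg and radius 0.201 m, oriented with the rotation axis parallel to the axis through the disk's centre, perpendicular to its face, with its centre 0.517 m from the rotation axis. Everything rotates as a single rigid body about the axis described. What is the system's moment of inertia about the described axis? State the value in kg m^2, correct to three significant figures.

1.64

Solid disk: I_cm = (1/2)MR² = (1/2)(1.35)(0.356)² = 0.085547 kg m^2; centre at d = 0.432 m, so the parallel axis theorem gives I = 0.085547 + (1.35)(0.432)² = 0.33749 kg m^2.
Solid disk: I_cm = (1/2)MR² = (1/2)(4.54)(0.201)² = 0.09171 kg m^2; centre at d = 0.517 m, so the parallel axis theorem gives I = 0.09171 + (4.54)(0.517)² = 1.3052 kg m^2.
Total I = 0.33749 + 1.3052 = 1.6427 kg m^2.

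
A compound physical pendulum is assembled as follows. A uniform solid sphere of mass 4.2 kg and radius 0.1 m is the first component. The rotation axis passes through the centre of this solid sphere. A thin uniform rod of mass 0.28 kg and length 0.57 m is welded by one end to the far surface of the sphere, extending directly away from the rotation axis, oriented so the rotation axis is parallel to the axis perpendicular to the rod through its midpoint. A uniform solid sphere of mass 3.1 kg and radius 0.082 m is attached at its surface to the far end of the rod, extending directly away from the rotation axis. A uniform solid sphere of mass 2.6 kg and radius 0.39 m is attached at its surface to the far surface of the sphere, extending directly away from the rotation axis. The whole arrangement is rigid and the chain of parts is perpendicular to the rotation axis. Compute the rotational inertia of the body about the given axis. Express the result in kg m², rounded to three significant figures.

5.88

Solid sphere: I_cm = (2/5)MR² = (2/5)(4.2)(0.1)² = 0.0168 kg m²; axis through the centre, so I = 0.0168 kg m².
Thin rod: I_cm = (1/12)ML² = (1/12)(0.28)(0.57)² = 0.007581 kg m²; centre at d = 0.1 + 0.285 = 0.385 m, so I = I_cm + Md² gives I = 0.007581 + (0.28)(0.385)² = 0.049084 kg m².
Solid sphere: I_cm = (2/5)MR² = (2/5)(3.1)(0.082)² = 0.0083378 kg m²; centre at d = 0.1 + 0.285 + 0.285 + 0.082 = 0.752 m, so I = I_cm + Md² gives I = 0.0083378 + (3.1)(0.752)² = 1.7614 kg m².
Solid sphere: I_cm = (2/5)MR² = (2/5)(2.6)(0.39)² = 0.15818 kg m²; centre at d = 0.1 + 0.285 + 0.285 + 0.082 + 0.082 + 0.39 = 1.224 m, so I = I_cm + Md² gives I = 0.15818 + (2.6)(1.224)² = 4.0534 kg m².
Total I = 0.0168 + 0.049084 + 1.7614 + 4.0534 = 5.8807 kg m².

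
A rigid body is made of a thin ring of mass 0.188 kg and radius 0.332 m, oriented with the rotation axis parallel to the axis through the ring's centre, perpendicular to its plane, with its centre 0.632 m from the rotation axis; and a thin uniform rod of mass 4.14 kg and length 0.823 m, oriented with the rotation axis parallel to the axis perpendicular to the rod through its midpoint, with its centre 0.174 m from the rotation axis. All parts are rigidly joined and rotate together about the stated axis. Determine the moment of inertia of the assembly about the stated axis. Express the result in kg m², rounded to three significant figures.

0.455

Thin ring: I_cm = MR² = (0.188)(0.332)² = 0.020722 kg m²; centre at d = 0.632 m, so I = I_cm + Md² gives I = 0.020722 + (0.188)(0.632)² = 0.095814 kg m².
Thin rod: I_cm = (1/12)ML² = (1/12)(4.14)(0.823)² = 0.23368 kg m²; centre at d = 0.174 m, so I = I_cm + Md² gives I = 0.23368 + (4.14)(0.174)² = 0.35902 kg m².
Total I = 0.095814 + 0.35902 = 0.45483 kg m².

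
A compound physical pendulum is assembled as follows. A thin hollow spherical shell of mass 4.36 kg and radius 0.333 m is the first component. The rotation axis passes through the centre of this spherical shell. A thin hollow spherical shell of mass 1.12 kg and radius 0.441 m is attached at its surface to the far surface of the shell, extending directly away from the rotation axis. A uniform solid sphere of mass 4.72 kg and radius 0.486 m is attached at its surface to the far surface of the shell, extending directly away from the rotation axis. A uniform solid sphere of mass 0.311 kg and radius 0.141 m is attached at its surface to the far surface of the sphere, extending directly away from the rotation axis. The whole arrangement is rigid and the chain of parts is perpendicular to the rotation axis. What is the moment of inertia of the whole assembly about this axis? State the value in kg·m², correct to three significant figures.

Spherical shell: I_cm = (2/3)MR² = (2/3)(4.36)(0.333)² = 0.32232 kg·m²; axis through the centre, so I = 0.32232 kg·m².
Spherical shell: I_cm = (2/3)MR² = (2/3)(1.12)(0.441)² = 0.14521 kg·m²; centre at d = 0.333 + 0.441 = 0.774 m, so the parallel axis theorem gives I = 0.14521 + (1.12)(0.774)² = 0.81618 kg·m².
Solid sphere: I_cm = (2/5)MR² = (2/5)(4.72)(0.486)² = 0.44594 kg·m²; centre at d = 0.333 + 0.441 + 0.441 + 0.486 = 1.701 m, so the parallel axis theorem gives I = 0.44594 + (4.72)(1.701)² = 14.103 kg·m².
Solid sphere: I_cm = (2/5)MR² = (2/5)(0.311)(0.141)² = 0.0024732 kg·m²; centre at d = 0.333 + 0.441 + 0.441 + 0.486 + 0.486 + 0.141 = 2.328 m, so the parallel axis theorem gives I = 0.0024732 + (0.311)(2.328)² = 1.688 kg·m².
Total I = 0.32232 + 0.81618 + 14.103 + 1.688 = 16.929 kg·m².

16.9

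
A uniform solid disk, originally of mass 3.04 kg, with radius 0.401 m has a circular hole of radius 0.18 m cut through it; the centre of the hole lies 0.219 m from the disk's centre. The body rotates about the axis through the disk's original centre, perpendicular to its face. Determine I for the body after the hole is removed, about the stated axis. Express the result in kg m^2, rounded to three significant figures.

0.205

Unpierced body about its centre: I₀ = (1/2)MR² = (1/2)(3.04)(0.401)² = 0.24442 kg m^2.
The removed disk has mass m = M·(r/R)² = (3.04)(0.18/0.401)² = 0.61253 kg (same uniform areal density).
Its moment of inertia about the rotation axis (parallel-axis theorem): I_hole = (1/2)mr² + md² = (1/2)(0.61253)(0.18)² + (0.61253)(0.219)² = 0.039301 kg m^2.
Treating the hole as negative mass, I = I₀ − I_hole = 0.24442 − 0.039301 = 0.20512 kg m^2.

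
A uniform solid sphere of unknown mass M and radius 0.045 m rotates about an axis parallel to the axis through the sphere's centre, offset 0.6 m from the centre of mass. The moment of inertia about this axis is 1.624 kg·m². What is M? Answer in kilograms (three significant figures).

I = I_cm + Md² = (2/5)MR² + Md² = M·[0.4·(0.045)² + (0.6)²] = M·0.36081.
So M = 1.624 / 0.36081 = 4.501 kg.

4.50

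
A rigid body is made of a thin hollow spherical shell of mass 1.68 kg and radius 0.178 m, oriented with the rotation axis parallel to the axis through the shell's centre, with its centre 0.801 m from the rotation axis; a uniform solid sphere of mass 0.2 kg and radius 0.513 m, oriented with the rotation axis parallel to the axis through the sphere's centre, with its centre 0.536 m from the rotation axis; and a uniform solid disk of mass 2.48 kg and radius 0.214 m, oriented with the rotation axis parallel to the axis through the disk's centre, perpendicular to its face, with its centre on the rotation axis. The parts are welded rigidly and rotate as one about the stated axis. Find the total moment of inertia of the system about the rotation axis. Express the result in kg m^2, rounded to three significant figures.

1.25

Spherical shell: I_cm = (2/3)MR² = (2/3)(1.68)(0.178)² = 0.035486 kg m^2; centre at d = 0.801 m, so I = I_cm + Md² gives I = 0.035486 + (1.68)(0.801)² = 1.1134 kg m^2.
Solid sphere: I_cm = (2/5)MR² = (2/5)(0.2)(0.513)² = 0.021054 kg m^2; centre at d = 0.536 m, so I = I_cm + Md² gives I = 0.021054 + (0.2)(0.536)² = 0.078513 kg m^2.
Solid disk: I_cm = (1/2)MR² = (1/2)(2.48)(0.214)² = 0.056787 kg m^2; axis through the centre, so I = 0.056787 kg m^2.
Total I = 1.1134 + 0.078513 + 0.056787 = 1.2487 kg m^2.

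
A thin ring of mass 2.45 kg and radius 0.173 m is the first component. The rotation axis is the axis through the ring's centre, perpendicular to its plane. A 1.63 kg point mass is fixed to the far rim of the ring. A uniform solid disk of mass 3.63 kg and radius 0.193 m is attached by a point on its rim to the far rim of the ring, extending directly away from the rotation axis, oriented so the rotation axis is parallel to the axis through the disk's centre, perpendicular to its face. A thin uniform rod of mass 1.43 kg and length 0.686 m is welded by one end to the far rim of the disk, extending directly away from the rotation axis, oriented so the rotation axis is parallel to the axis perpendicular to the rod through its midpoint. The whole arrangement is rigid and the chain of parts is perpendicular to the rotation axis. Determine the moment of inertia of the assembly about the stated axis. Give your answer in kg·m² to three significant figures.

Thin ring: I_cm = MR² = (2.45)(0.173)² = 0.073326 kg·m²; axis through the centre, so I = 0.073326 kg·m².
Point mass: I_cm = 0; centre at d = 0.173 m, so I = I_cm + Md² gives I = 0 + (1.63)(0.173)² = 0.048784 kg·m².
Solid disk: I_cm = (1/2)MR² = (1/2)(3.63)(0.193)² = 0.067607 kg·m²; centre at d = 0.173 + 0.193 = 0.366 m, so I = I_cm + Md² gives I = 0.067607 + (3.63)(0.366)² = 0.55387 kg·m².
Thin rod: I_cm = (1/12)ML² = (1/12)(1.43)(0.686)² = 0.056079 kg·m²; centre at d = 0.173 + 0.193 + 0.193 + 0.343 = 0.902 m, so I = I_cm + Md² gives I = 0.056079 + (1.43)(0.902)² = 1.2195 kg·m².
Total I = 0.073326 + 0.048784 + 0.55387 + 1.2195 = 1.8955 kg·m².

1.90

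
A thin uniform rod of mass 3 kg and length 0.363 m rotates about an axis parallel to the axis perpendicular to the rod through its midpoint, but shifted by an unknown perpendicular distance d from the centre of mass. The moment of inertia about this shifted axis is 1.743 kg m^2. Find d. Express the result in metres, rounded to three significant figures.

0.755

About the centre-of-mass axis, I_cm = (1/12)ML² = (1/12)(3)(0.363)² = 0.032942 kg m^2.
Parallel axis theorem: I = I_cm + Md², so Md² = 1.743 − 0.032942 = 1.7101 kg m^2.
d = √(1.7101 / 3) = 0.755 m.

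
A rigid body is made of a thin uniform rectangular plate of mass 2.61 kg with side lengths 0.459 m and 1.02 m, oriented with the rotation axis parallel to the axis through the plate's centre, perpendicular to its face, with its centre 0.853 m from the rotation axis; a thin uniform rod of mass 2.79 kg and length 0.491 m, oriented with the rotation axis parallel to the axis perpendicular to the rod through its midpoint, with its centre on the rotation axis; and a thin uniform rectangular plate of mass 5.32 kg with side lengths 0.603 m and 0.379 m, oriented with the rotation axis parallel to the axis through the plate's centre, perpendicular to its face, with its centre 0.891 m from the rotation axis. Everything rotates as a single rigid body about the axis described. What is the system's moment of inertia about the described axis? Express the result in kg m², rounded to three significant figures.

6.68

Rectangular plate: I_cm = (1/12)M(a²+b²) = (1/12)(2.61)[(0.459)² + (1.02)²] = 0.27211 kg m²; centre at d = 0.853 m, so the parallel axis theorem gives I = 0.27211 + (2.61)(0.853)² = 2.1712 kg m².
Thin rod: I_cm = (1/12)ML² = (1/12)(2.79)(0.491)² = 0.056051 kg m²; axis through the centre, so I = 0.056051 kg m².
Rectangular plate: I_cm = (1/12)M(a²+b²) = (1/12)(5.32)[(0.603)² + (0.379)²] = 0.22488 kg m²; centre at d = 0.891 m, so the parallel axis theorem gives I = 0.22488 + (5.32)(0.891)² = 4.4483 kg m².
Total I = 2.1712 + 0.056051 + 4.4483 = 6.6755 kg m².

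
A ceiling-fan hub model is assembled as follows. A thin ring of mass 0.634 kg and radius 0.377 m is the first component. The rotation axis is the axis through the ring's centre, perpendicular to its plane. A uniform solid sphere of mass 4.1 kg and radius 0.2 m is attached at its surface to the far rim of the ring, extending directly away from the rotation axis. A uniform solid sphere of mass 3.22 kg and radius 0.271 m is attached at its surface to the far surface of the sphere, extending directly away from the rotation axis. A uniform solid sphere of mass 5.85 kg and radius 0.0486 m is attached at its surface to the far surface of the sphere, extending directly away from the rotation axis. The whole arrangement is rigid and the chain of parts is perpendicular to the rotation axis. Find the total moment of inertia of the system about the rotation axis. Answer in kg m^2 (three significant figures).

Thin ring: I_cm = MR² = (0.634)(0.377)² = 0.09011 kg m^2; axis through the centre, so I = 0.09011 kg m^2.
Solid sphere: I_cm = (2/5)MR² = (2/5)(4.1)(0.2)² = 0.0656 kg m^2; centre at d = 0.377 + 0.2 = 0.577 m, so the parallel axis theorem gives I = 0.0656 + (4.1)(0.577)² = 1.4306 kg m^2.
Solid sphere: I_cm = (2/5)MR² = (2/5)(3.22)(0.271)² = 0.094592 kg m^2; centre at d = 0.377 + 0.2 + 0.2 + 0.271 = 1.048 m, so the parallel axis theorem gives I = 0.094592 + (3.22)(1.048)² = 3.6311 kg m^2.
Solid sphere: I_cm = (2/5)MR² = (2/5)(5.85)(0.0486)² = 0.005527 kg m^2; centre at d = 0.377 + 0.2 + 0.2 + 0.271 + 0.271 + 0.0486 = 1.3676 m, so the parallel axis theorem gives I = 0.005527 + (5.85)(1.3676)² = 10.947 kg m^2.
Total I = 0.09011 + 1.4306 + 3.6311 + 10.947 = 16.099 kg m^2.

16.1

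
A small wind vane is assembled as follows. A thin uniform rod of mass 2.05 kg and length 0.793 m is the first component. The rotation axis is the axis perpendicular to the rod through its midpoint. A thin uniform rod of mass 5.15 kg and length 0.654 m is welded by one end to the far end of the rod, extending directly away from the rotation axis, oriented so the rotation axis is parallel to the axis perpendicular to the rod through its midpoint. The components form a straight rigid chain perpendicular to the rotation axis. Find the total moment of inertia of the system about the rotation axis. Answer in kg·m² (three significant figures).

Thin rod: I_cm = (1/12)ML² = (1/12)(2.05)(0.793)² = 0.10743 kg·m²; axis through the centre, so I = 0.10743 kg·m².
Thin rod: I_cm = (1/12)ML² = (1/12)(5.15)(0.654)² = 0.18356 kg·m²; centre at d = 0.3965 + 0.327 = 0.7235 m, so the parallel axis theorem gives I = 0.18356 + (5.15)(0.7235)² = 2.8793 kg·m².
Total I = 0.10743 + 2.8793 = 2.9868 kg·m².

2.99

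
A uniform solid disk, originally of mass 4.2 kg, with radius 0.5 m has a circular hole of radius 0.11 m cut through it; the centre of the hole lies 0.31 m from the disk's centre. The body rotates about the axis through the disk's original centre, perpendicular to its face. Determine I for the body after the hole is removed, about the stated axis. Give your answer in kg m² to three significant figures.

0.504

Unpierced body about its centre: I₀ = (1/2)MR² = (1/2)(4.2)(0.5)² = 0.525 kg m².
The removed disk has mass m = M·(r/R)² = (4.2)(0.11/0.5)² = 0.20328 kg (same uniform areal density).
Its moment of inertia about the rotation axis (parallel-axis theorem): I_hole = (1/2)mr² + md² = (1/2)(0.20328)(0.11)² + (0.20328)(0.31)² = 0.020765 kg m².
Treating the hole as negative mass, I = I₀ − I_hole = 0.525 − 0.020765 = 0.50423 kg m².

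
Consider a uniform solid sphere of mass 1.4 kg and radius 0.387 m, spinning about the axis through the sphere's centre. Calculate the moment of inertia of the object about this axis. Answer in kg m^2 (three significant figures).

I_cm = (2/5)MR² = (2/5)(1.4)(0.387)² = 0.083871 kg m^2; axis through the centre, so I = 0.083871 kg m^2.

0.0839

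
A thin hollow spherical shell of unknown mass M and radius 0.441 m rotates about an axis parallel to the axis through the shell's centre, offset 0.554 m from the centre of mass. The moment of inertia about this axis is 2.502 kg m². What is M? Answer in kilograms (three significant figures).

I = I_cm + Md² = (2/3)MR² + Md² = M·[0.666667·(0.441)² + (0.554)²] = M·0.43657.
So M = 2.502 / 0.43657 = 5.731 kg.

5.73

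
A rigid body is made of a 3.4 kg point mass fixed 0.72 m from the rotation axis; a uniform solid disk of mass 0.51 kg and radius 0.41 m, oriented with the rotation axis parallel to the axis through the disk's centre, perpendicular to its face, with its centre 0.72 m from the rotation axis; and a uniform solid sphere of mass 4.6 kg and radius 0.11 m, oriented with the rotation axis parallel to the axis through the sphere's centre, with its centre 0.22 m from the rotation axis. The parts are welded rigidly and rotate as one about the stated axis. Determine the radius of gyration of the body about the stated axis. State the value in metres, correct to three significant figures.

0.522

Point mass: I_cm = 0; centre at d = 0.72 m, so I = I_cm + Md² gives I = 0 + (3.4)(0.72)² = 1.7626 kg m^2.
Solid disk: I_cm = (1/2)MR² = (1/2)(0.51)(0.41)² = 0.042865 kg m^2; centre at d = 0.72 m, so I = I_cm + Md² gives I = 0.042865 + (0.51)(0.72)² = 0.30725 kg m^2.
Solid sphere: I_cm = (2/5)MR² = (2/5)(4.6)(0.11)² = 0.022264 kg m^2; centre at d = 0.22 m, so I = I_cm + Md² gives I = 0.022264 + (4.6)(0.22)² = 0.2449 kg m^2.
Total I = 2.3147 kg m^2; total mass M = 8.51 kg.
k = √(I/M) = √(2.3147/8.51) = 0.52154 m.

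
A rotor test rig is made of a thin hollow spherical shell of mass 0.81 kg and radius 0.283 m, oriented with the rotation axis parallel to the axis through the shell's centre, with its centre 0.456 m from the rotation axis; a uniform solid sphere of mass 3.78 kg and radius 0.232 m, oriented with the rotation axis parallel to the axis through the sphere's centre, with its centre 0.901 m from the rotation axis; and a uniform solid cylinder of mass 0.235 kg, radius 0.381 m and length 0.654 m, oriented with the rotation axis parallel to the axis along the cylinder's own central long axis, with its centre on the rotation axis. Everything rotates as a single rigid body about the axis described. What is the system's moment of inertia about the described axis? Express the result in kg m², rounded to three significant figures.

3.38

Spherical shell: I_cm = (2/3)MR² = (2/3)(0.81)(0.283)² = 0.043248 kg m²; centre at d = 0.456 m, so the parallel axis theorem gives I = 0.043248 + (0.81)(0.456)² = 0.21168 kg m².
Solid sphere: I_cm = (2/5)MR² = (2/5)(3.78)(0.232)² = 0.081382 kg m²; centre at d = 0.901 m, so the parallel axis theorem gives I = 0.081382 + (3.78)(0.901)² = 3.15 kg m².
Solid cylinder: I_cm = (1/2)MR² = (1/2)(0.235)(0.381)² = 0.017056 kg m²; axis through the centre, so I = 0.017056 kg m².
Total I = 0.21168 + 3.15 + 0.017056 = 3.3787 kg m².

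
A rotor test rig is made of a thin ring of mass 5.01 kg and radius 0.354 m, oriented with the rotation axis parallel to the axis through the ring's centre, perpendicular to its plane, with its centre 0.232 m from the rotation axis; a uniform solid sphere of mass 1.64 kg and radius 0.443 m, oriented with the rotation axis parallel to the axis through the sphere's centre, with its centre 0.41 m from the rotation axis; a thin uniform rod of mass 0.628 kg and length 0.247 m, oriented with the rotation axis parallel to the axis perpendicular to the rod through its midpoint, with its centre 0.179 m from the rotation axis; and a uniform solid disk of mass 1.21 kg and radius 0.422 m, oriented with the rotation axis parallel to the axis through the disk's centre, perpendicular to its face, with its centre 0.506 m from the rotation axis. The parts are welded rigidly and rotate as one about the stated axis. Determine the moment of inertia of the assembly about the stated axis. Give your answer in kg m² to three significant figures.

1.74

Thin ring: I_cm = MR² = (5.01)(0.354)² = 0.62783 kg m²; centre at d = 0.232 m, so I = I_cm + Md² gives I = 0.62783 + (5.01)(0.232)² = 0.89749 kg m².
Solid sphere: I_cm = (2/5)MR² = (2/5)(1.64)(0.443)² = 0.12874 kg m²; centre at d = 0.41 m, so I = I_cm + Md² gives I = 0.12874 + (1.64)(0.41)² = 0.40442 kg m².
Thin rod: I_cm = (1/12)ML² = (1/12)(0.628)(0.247)² = 0.0031928 kg m²; centre at d = 0.179 m, so I = I_cm + Md² gives I = 0.0031928 + (0.628)(0.179)² = 0.023315 kg m².
Solid disk: I_cm = (1/2)MR² = (1/2)(1.21)(0.422)² = 0.10774 kg m²; centre at d = 0.506 m, so I = I_cm + Md² gives I = 0.10774 + (1.21)(0.506)² = 0.41754 kg m².
Total I = 0.89749 + 0.40442 + 0.023315 + 0.41754 = 1.7428 kg m².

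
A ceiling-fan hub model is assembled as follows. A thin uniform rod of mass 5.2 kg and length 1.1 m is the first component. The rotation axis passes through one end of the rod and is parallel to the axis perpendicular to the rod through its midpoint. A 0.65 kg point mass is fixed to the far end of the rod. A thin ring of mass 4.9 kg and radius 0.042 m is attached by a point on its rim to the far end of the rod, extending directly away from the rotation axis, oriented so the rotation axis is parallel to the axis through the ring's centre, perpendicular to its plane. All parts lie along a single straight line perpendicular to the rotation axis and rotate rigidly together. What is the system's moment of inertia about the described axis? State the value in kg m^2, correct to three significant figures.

Thin rod: I_cm = (1/12)ML² = (1/12)(5.2)(1.1)² = 0.52433 kg m^2; centre at d = 0.55 m, so the parallel axis theorem gives I = 0.52433 + (5.2)(0.55)² = 2.0973 kg m^2.
Point mass: I_cm = 0; centre at d = 0.55 + 0.55 = 1.1 m, so the parallel axis theorem gives I = 0 + (0.65)(1.1)² = 0.7865 kg m^2.
Thin ring: I_cm = MR² = (4.9)(0.042)² = 0.0086436 kg m^2; centre at d = 0.55 + 0.55 + 0.042 = 1.142 m, so the parallel axis theorem gives I = 0.0086436 + (4.9)(1.142)² = 6.399 kg m^2.
Total I = 2.0973 + 0.7865 + 6.399 = 9.2829 kg m^2.

9.28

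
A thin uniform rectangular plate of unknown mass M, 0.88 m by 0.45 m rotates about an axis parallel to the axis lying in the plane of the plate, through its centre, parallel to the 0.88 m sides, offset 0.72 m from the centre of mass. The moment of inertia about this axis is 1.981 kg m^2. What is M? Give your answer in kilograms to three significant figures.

I = I_cm + Md² = (1/12)Mb² + Md² = M·[0.0833333·(0.45)² + (0.72)²] = M·0.53527.
So M = 1.981 / 0.53527 = 3.7009 kg.

3.70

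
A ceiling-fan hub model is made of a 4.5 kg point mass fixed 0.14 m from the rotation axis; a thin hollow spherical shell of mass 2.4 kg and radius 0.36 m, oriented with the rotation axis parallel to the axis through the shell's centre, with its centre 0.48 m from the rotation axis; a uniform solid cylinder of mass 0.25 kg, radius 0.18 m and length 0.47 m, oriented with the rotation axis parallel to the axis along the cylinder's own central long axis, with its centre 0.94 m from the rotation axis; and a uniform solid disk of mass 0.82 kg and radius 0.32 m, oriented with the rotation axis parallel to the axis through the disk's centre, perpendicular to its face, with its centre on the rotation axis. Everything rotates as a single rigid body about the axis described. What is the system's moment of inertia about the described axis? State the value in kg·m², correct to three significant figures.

Point mass: I_cm = 0; centre at d = 0.14 m, so the parallel axis theorem gives I = 0 + (4.5)(0.14)² = 0.0882 kg·m².
Spherical shell: I_cm = (2/3)MR² = (2/3)(2.4)(0.36)² = 0.20736 kg·m²; centre at d = 0.48 m, so the parallel axis theorem gives I = 0.20736 + (2.4)(0.48)² = 0.76032 kg·m².
Solid cylinder: I_cm = (1/2)MR² = (1/2)(0.25)(0.18)² = 0.00405 kg·m²; centre at d = 0.94 m, so the parallel axis theorem gives I = 0.00405 + (0.25)(0.94)² = 0.22495 kg·m².
Solid disk: I_cm = (1/2)MR² = (1/2)(0.82)(0.32)² = 0.041984 kg·m²; axis through the centre, so I = 0.041984 kg·m².
Total I = 0.0882 + 0.76032 + 0.22495 + 0.041984 = 1.1155 kg·m².

1.12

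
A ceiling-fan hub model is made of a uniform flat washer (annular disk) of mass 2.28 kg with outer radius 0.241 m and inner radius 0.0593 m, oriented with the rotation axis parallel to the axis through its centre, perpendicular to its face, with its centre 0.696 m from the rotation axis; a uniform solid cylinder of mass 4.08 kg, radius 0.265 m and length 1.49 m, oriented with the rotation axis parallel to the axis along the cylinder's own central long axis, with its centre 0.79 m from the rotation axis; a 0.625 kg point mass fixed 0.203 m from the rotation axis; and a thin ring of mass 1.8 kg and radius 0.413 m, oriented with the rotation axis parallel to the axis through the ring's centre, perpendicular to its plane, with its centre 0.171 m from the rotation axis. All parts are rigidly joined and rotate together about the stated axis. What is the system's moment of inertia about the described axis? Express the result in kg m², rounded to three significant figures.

4.25

Annular disk: I_cm = (1/2)M(R²+r²) = (1/2)(2.28)[(0.241)² + (0.0593)²] = 0.070221 kg m²; centre at d = 0.696 m, so I = I_cm + Md² gives I = 0.070221 + (2.28)(0.696)² = 1.1747 kg m².
Solid cylinder: I_cm = (1/2)MR² = (1/2)(4.08)(0.265)² = 0.14326 kg m²; centre at d = 0.79 m, so I = I_cm + Md² gives I = 0.14326 + (4.08)(0.79)² = 2.6896 kg m².
Point mass: I_cm = 0; centre at d = 0.203 m, so I = I_cm + Md² gives I = 0 + (0.625)(0.203)² = 0.025756 kg m².
Thin ring: I_cm = MR² = (1.8)(0.413)² = 0.30702 kg m²; centre at d = 0.171 m, so I = I_cm + Md² gives I = 0.30702 + (1.8)(0.171)² = 0.35966 kg m².
Total I = 1.1747 + 2.6896 + 0.025756 + 0.35966 = 4.2497 kg m².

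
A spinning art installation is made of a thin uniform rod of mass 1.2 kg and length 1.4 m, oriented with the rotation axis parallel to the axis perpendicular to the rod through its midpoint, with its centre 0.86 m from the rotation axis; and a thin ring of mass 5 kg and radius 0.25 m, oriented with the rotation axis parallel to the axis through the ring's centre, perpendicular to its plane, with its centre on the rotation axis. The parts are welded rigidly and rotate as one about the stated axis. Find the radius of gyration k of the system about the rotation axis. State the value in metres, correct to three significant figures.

Thin rod: I_cm = (1/12)ML² = (1/12)(1.2)(1.4)² = 0.196 kg m²; centre at d = 0.86 m, so I = I_cm + Md² gives I = 0.196 + (1.2)(0.86)² = 1.0835 kg m².
Thin ring: I_cm = MR² = (5)(0.25)² = 0.3125 kg m²; axis through the centre, so I = 0.3125 kg m².
Total I = 1.396 kg m²; total mass M = 6.2 kg.
k = √(I/M) = √(1.396/6.2) = 0.47452 m.

0.475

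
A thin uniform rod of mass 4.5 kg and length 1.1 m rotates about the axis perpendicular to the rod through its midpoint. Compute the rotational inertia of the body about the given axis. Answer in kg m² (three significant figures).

I_cm = (1/12)ML² = (1/12)(4.5)(1.1)² = 0.45375 kg m²; axis through the centre, so I = 0.45375 kg m².

0.454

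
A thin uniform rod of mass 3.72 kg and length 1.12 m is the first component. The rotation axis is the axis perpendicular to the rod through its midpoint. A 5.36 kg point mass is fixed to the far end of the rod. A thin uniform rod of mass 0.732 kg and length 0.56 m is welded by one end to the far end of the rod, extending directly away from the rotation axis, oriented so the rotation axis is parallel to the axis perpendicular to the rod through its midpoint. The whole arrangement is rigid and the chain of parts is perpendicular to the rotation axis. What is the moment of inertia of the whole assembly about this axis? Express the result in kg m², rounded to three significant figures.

Thin rod: I_cm = (1/12)ML² = (1/12)(3.72)(1.12)² = 0.38886 kg m²; axis through the centre, so I = 0.38886 kg m².
Point mass: I_cm = 0; centre at d = 0.56 m, so I = I_cm + Md² gives I = 0 + (5.36)(0.56)² = 1.6809 kg m².
Thin rod: I_cm = (1/12)ML² = (1/12)(0.732)(0.56)² = 0.01913 kg m²; centre at d = 0.56 + 0.28 = 0.84 m, so I = I_cm + Md² gives I = 0.01913 + (0.732)(0.84)² = 0.53563 kg m².
Total I = 0.38886 + 1.6809 + 0.53563 = 2.6054 kg m².

2.61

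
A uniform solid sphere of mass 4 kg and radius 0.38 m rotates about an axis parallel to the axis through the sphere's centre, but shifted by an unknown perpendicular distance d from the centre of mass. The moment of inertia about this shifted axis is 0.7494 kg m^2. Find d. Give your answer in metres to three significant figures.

About the centre-of-mass axis, I_cm = (2/5)MR² = (2/5)(4)(0.38)² = 0.23104 kg m^2.
Parallel axis theorem: I = I_cm + Md², so Md² = 0.7494 − 0.23104 = 0.51836 kg m^2.
d = √(0.51836 / 4) = 0.35999 m.

0.360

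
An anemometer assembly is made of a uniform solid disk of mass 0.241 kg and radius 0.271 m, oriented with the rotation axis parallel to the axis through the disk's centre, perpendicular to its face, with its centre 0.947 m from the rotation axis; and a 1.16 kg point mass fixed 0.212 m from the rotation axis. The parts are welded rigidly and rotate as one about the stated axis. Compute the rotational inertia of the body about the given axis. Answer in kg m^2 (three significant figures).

0.277

Solid disk: I_cm = (1/2)MR² = (1/2)(0.241)(0.271)² = 0.0088496 kg m^2; centre at d = 0.947 m, so the parallel axis theorem gives I = 0.0088496 + (0.241)(0.947)² = 0.22498 kg m^2.
Point mass: I_cm = 0; centre at d = 0.212 m, so the parallel axis theorem gives I = 0 + (1.16)(0.212)² = 0.052135 kg m^2.
Total I = 0.22498 + 0.052135 = 0.27712 kg m^2.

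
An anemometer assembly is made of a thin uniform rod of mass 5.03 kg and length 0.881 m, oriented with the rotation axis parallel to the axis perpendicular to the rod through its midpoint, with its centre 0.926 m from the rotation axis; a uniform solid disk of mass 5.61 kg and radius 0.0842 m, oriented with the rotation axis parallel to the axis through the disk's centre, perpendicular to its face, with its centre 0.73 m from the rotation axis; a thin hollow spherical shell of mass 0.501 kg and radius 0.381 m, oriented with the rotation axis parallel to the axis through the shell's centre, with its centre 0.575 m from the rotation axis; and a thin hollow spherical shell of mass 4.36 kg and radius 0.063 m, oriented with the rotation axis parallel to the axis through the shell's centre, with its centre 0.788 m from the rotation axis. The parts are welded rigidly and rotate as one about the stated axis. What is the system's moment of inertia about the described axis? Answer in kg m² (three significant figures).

10.6

Thin rod: I_cm = (1/12)ML² = (1/12)(5.03)(0.881)² = 0.32534 kg m²; centre at d = 0.926 m, so I = I_cm + Md² gives I = 0.32534 + (5.03)(0.926)² = 4.6384 kg m².
Solid disk: I_cm = (1/2)MR² = (1/2)(5.61)(0.0842)² = 0.019886 kg m²; centre at d = 0.73 m, so I = I_cm + Md² gives I = 0.019886 + (5.61)(0.73)² = 3.0095 kg m².
Spherical shell: I_cm = (2/3)MR² = (2/3)(0.501)(0.381)² = 0.048484 kg m²; centre at d = 0.575 m, so I = I_cm + Md² gives I = 0.048484 + (0.501)(0.575)² = 0.21413 kg m².
Spherical shell: I_cm = (2/3)MR² = (2/3)(4.36)(0.063)² = 0.011537 kg m²; centre at d = 0.788 m, so I = I_cm + Md² gives I = 0.011537 + (4.36)(0.788)² = 2.7189 kg m².
Total I = 4.6384 + 3.0095 + 0.21413 + 2.7189 = 10.581 kg m².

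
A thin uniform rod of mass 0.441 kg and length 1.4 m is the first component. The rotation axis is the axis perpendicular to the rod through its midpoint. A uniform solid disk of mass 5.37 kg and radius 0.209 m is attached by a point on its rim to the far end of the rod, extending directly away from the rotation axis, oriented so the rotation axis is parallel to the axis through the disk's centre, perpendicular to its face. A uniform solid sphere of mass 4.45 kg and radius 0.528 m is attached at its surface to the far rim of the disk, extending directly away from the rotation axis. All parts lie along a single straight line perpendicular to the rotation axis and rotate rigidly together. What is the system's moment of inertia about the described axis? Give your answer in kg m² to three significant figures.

17.2

Thin rod: I_cm = (1/12)ML² = (1/12)(0.441)(1.4)² = 0.07203 kg m²; axis through the centre, so I = 0.07203 kg m².
Solid disk: I_cm = (1/2)MR² = (1/2)(5.37)(0.209)² = 0.11728 kg m²; centre at d = 0.7 + 0.209 = 0.909 m, so the parallel axis theorem gives I = 0.11728 + (5.37)(0.909)² = 4.5544 kg m².
Solid sphere: I_cm = (2/5)MR² = (2/5)(4.45)(0.528)² = 0.49624 kg m²; centre at d = 0.7 + 0.209 + 0.209 + 0.528 = 1.646 m, so the parallel axis theorem gives I = 0.49624 + (4.45)(1.646)² = 12.553 kg m².
Total I = 0.07203 + 4.5544 + 12.553 = 17.179 kg m².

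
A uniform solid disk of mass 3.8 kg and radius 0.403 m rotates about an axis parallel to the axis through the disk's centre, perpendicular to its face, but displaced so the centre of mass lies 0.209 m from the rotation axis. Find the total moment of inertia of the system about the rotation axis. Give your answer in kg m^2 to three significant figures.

0.475

I_cm = (1/2)MR² = (1/2)(3.8)(0.403)² = 0.30858 kg m^2; centre at d = 0.209 m, so I = I_cm + Md² gives I = 0.30858 + (3.8)(0.209)² = 0.47456 kg m^2.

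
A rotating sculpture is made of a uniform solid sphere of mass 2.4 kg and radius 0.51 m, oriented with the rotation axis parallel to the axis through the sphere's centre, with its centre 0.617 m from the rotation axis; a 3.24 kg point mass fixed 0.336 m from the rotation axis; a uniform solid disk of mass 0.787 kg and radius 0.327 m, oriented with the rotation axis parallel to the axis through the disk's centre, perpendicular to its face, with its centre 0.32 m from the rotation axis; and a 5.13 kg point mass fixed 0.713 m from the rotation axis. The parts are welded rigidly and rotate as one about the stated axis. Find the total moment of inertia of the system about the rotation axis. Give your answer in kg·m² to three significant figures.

4.26

Solid sphere: I_cm = (2/5)MR² = (2/5)(2.4)(0.51)² = 0.2497 kg·m²; centre at d = 0.617 m, so the parallel axis theorem gives I = 0.2497 + (2.4)(0.617)² = 1.1633 kg·m².
Point mass: I_cm = 0; centre at d = 0.336 m, so the parallel axis theorem gives I = 0 + (3.24)(0.336)² = 0.36578 kg·m².
Solid disk: I_cm = (1/2)MR² = (1/2)(0.787)(0.327)² = 0.042077 kg·m²; centre at d = 0.32 m, so the parallel axis theorem gives I = 0.042077 + (0.787)(0.32)² = 0.12267 kg·m².
Point mass: I_cm = 0; centre at d = 0.713 m, so the parallel axis theorem gives I = 0 + (5.13)(0.713)² = 2.6079 kg·m².
Total I = 1.1633 + 0.36578 + 0.12267 + 2.6079 = 4.2597 kg·m².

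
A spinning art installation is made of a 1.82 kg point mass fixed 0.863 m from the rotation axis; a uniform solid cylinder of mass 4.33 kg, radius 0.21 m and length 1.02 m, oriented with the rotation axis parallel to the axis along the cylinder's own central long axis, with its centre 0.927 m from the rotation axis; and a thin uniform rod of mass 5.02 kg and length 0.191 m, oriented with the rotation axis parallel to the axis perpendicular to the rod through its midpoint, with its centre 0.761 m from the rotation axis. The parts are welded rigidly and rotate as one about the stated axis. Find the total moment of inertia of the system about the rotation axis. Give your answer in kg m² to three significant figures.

8.09

Point mass: I_cm = 0; centre at d = 0.863 m, so I = I_cm + Md² gives I = 0 + (1.82)(0.863)² = 1.3555 kg m².
Solid cylinder: I_cm = (1/2)MR² = (1/2)(4.33)(0.21)² = 0.095476 kg m²; centre at d = 0.927 m, so I = I_cm + Md² gives I = 0.095476 + (4.33)(0.927)² = 3.8164 kg m².
Thin rod: I_cm = (1/12)ML² = (1/12)(5.02)(0.191)² = 0.015261 kg m²; centre at d = 0.761 m, so I = I_cm + Md² gives I = 0.015261 + (5.02)(0.761)² = 2.9224 kg m².
Total I = 1.3555 + 3.8164 + 2.9224 = 8.0943 kg m².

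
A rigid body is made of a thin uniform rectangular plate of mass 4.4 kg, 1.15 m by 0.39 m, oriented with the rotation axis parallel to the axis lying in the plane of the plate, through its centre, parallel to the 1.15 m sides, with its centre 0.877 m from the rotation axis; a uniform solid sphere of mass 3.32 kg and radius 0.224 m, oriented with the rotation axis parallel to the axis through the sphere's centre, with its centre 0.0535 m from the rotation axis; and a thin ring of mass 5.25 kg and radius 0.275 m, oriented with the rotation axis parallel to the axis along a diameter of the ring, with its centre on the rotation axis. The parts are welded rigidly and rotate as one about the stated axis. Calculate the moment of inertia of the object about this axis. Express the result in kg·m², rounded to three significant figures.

3.71

Rectangular plate: I_cm = (1/12)Mb² = (1/12)(4.4)(0.39)² = 0.05577 kg·m²; centre at d = 0.877 m, so the parallel axis theorem gives I = 0.05577 + (4.4)(0.877)² = 3.4399 kg·m².
Solid sphere: I_cm = (2/5)MR² = (2/5)(3.32)(0.224)² = 0.066634 kg·m²; centre at d = 0.0535 m, so the parallel axis theorem gives I = 0.066634 + (3.32)(0.0535)² = 0.076136 kg·m².
Thin ring: I_cm = (1/2)MR² = (1/2)(5.25)(0.275)² = 0.19852 kg·m²; axis through the centre, so I = 0.19852 kg·m².
Total I = 3.4399 + 0.076136 + 0.19852 = 3.7146 kg·m².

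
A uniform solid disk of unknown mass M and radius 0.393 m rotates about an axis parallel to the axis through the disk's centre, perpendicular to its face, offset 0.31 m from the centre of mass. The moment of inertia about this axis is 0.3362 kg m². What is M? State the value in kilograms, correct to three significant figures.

1.94

I = I_cm + Md² = (1/2)MR² + Md² = M·[0.5·(0.393)² + (0.31)²] = M·0.17332.
So M = 0.3362 / 0.17332 = 1.9397 kg.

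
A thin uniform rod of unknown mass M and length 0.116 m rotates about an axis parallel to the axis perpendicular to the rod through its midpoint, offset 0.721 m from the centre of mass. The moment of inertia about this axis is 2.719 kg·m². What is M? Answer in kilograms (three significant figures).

I = I_cm + Md² = (1/12)ML² + Md² = M·[0.0833333·(0.116)² + (0.721)²] = M·0.52096.
So M = 2.719 / 0.52096 = 5.2192 kg.

5.22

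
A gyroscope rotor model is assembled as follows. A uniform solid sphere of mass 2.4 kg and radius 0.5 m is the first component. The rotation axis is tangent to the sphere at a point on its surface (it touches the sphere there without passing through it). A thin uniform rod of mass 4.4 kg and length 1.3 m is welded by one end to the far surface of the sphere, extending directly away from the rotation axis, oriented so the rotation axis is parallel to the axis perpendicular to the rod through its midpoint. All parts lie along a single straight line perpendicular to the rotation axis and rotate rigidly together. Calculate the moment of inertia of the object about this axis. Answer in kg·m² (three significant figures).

Solid sphere: I_cm = (2/5)MR² = (2/5)(2.4)(0.5)² = 0.24 kg·m²; centre at d = 0.5 m, so I = I_cm + Md² gives I = 0.24 + (2.4)(0.5)² = 0.84 kg·m².
Thin rod: I_cm = (1/12)ML² = (1/12)(4.4)(1.3)² = 0.61967 kg·m²; centre at d = 0.5 + 0.5 + 0.65 = 1.65 m, so I = I_cm + Md² gives I = 0.61967 + (4.4)(1.65)² = 12.599 kg·m².
Total I = 0.84 + 12.599 = 13.439 kg·m².

13.4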